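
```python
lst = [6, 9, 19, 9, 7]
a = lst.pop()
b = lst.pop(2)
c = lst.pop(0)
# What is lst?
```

After line 1: lst = [6, 9, 19, 9, 7]
After line 2 (pop() -> a = 7): lst = [6, 9, 19, 9]
After line 3 (pop(2) -> b = 19): lst = [6, 9, 9]
After line 4 (pop(0) -> c = 6): lst = [9, 9]

[9, 9]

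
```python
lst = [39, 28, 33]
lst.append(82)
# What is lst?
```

[39, 28, 33, 82]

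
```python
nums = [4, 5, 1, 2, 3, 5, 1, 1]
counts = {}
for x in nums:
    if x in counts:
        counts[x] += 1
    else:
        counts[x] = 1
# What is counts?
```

Initial: counts = {}, nums = [4, 5, 1, 2, 3, 5, 1, 1]
See 4: counts = {4: 1}
See 5: counts = {4: 1, 5: 1}
See 1: counts = {4: 1, 5: 1, 1: 1}
See 2: counts = {4: 1, 5: 1, 1: 1, 2: 1}
See 3: counts = {4: 1, 5: 1, 1: 1, 2: 1, 3: 1}
See 5: counts = {4: 1, 5: 2, 1: 1, 2: 1, 3: 1}
See 1: counts = {4: 1, 5: 2, 1: 2, 2: 1, 3: 1}
See 1: counts = {4: 1, 5: 2, 1: 3, 2: 1, 3: 1}

{4: 1, 5: 2, 1: 3, 2: 1, 3: 1}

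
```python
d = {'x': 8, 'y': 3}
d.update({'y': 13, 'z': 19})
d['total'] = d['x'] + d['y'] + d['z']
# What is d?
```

After line 1: d = {'x': 8, 'y': 3}
After line 2 (y overwritten, z added): d = {'x': 8, 'y': 13, 'z': 19}
After line 3 (total = 8 + 13 + 19 = 40): d = {'x': 8, 'y': 13, 'z': 19, 'total': 40}

{'x': 8, 'y': 13, 'z': 19, 'total': 40}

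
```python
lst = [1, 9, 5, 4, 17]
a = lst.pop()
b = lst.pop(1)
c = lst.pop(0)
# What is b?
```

After line 1: lst = [1, 9, 5, 4, 17]
After line 2 (pop() -> a = 17): lst = [1, 9, 5, 4]
After line 3 (pop(1) -> b = 9): lst = [1, 5, 4]
After line 4 (pop(0) -> c = 1): lst = [5, 4]

9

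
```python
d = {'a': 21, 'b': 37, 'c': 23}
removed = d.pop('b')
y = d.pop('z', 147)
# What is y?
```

After line 1: d = {'a': 21, 'b': 37, 'c': 23}
After line 2 (pop 'b' returns 37): d = {'a': 21, 'c': 23}, removed = 37
After line 3 (pop 'z' missing, returns default 147): d = {'a': 21, 'c': 23}, y = 147

147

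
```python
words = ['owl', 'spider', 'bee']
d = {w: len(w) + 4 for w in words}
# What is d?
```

{'owl': 7, 'spider': 10, 'bee': 7}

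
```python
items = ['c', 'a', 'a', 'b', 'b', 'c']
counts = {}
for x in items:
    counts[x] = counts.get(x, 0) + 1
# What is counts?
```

Initial: counts = {}, items = ['c', 'a', 'a', 'b', 'b', 'c']
See 'c': counts = {'c': 1}
See 'a': counts = {'c': 1, 'a': 1}
See 'a': counts = {'c': 1, 'a': 2}
See 'b': counts = {'c': 1, 'a': 2, 'b': 1}
See 'b': counts = {'c': 1, 'a': 2, 'b': 2}
See 'c': counts = {'c': 2, 'a': 2, 'b': 2}

{'c': 2, 'a': 2, 'b': 2}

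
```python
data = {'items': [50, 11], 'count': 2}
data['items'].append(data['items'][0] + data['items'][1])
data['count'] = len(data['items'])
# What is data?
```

After line 1: data = {'items': [50, 11], 'count': 2}
After line 2 (append 50 + 11 = 61): data = {'items': [50, 11, 61], 'count': 2}
After line 3 (count = len(items) = 3): data = {'items': [50, 11, 61], 'count': 3}

{'items': [50, 11, 61], 'count': 3}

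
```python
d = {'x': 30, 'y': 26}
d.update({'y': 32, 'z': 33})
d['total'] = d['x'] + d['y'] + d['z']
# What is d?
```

After line 1: d = {'x': 30, 'y': 26}
After line 2 (y overwritten, z added): d = {'x': 30, 'y': 32, 'z': 33}
After line 3 (total = 30 + 32 + 33 = 95): d = {'x': 30, 'y': 32, 'z': 33, 'total': 95}

{'x': 30, 'y': 32, 'z': 33, 'total': 95}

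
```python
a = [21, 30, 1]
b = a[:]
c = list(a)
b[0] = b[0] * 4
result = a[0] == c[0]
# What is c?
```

After line 1: a = [21, 30, 1]
After line 2 (b = a[:], copy): a = [21, 30, 1], b = [21, 30, 1]
After line 3 (c = list(a) is a copy, new object): c = [21, 30, 1]
After line 4 (b[0] = 21 * 4 = 84; only b mutates (copy)): a = [21, 30, 1], b = [84, 30, 1], c = [21, 30, 1]
After line 5 (a[0] = 21, c[0] = 21; result = True)

[21, 30, 1]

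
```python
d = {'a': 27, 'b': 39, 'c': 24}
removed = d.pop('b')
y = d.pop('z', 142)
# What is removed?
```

After line 1: d = {'a': 27, 'b': 39, 'c': 24}
After line 2 (pop 'b' returns 39): d = {'a': 27, 'c': 24}, removed = 39
After line 3 (pop 'z' missing, returns default 142): d = {'a': 27, 'c': 24}, y = 142

39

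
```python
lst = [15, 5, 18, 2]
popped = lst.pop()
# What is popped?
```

2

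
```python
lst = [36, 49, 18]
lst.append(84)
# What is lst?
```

[36, 49, 18, 84]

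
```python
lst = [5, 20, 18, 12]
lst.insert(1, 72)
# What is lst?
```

[5, 72, 20, 18, 12]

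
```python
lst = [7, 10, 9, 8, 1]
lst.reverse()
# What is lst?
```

[1, 8, 9, 10, 7]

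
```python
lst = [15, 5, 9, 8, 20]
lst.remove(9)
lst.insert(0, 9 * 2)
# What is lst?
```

After line 1: lst = [15, 5, 9, 8, 20]
After line 2 (remove first 9): lst = [15, 5, 8, 20]
After line 3 (insert 18 at index 0): lst = [18, 15, 5, 8, 20]

[18, 15, 5, 8, 20]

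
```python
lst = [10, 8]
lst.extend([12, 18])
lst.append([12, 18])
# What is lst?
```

After line 1: lst = [10, 8]
After line 2 (extend unpacks [12, 18]): lst = [10, 8, 12, 18]
After line 3 (append adds [12, 18] as single element): lst = [10, 8, 12, 18, [12, 18]]

[10, 8, 12, 18, [12, 18]]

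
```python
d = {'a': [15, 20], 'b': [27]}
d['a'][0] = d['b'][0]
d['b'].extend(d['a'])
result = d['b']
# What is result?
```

After line 1: d = {'a': [15, 20], 'b': [27]}
After line 2 (a[0] = b[0] = 27): d = {'a': [27, 20], 'b': [27]}
After line 3 (b.extend(a) appends [27, 20]): d = {'a': [27, 20], 'b': [27, 27, 20]}
After line 4: result = d['b'] = [27, 27, 20]

[27, 27, 20]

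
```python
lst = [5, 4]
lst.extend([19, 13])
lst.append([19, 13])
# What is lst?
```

After line 1: lst = [5, 4]
After line 2 (extend unpacks [19, 13]): lst = [5, 4, 19, 13]
After line 3 (append adds [19, 13] as single element): lst = [5, 4, 19, 13, [19, 13]]

[5, 4, 19, 13, [19, 13]]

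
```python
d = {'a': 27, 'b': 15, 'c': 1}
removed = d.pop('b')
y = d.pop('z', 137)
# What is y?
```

After line 1: d = {'a': 27, 'b': 15, 'c': 1}
After line 2 (pop 'b' returns 15): d = {'a': 27, 'c': 1}, removed = 15
After line 3 (pop 'z' missing, returns default 137): d = {'a': 27, 'c': 1}, y = 137

137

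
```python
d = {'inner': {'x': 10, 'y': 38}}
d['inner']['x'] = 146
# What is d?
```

After line 1: d = {'inner': {'x': 10, 'y': 38}}
After line 2 (inner x overwritten): d = {'inner': {'x': 146, 'y': 38}}

{'inner': {'x': 146, 'y': 38}}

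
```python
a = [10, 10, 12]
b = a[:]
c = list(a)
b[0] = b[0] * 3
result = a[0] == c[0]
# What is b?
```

After line 1: a = [10, 10, 12]
After line 2 (b = a[:], copy): a = [10, 10, 12], b = [10, 10, 12]
After line 3 (c = list(a) is a copy, new object): c = [10, 10, 12]
After line 4 (b[0] = 10 * 3 = 30; only b mutates (copy)): a = [10, 10, 12], b = [30, 10, 12], c = [10, 10, 12]
After line 5 (a[0] = 10, c[0] = 10; result = True)

[30, 10, 12]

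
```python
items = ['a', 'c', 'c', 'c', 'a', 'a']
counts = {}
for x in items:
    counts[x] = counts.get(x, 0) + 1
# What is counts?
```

Initial: counts = {}, items = ['a', 'c', 'c', 'c', 'a', 'a']
See 'a': counts = {'a': 1}
See 'c': counts = {'a': 1, 'c': 1}
See 'c': counts = {'a': 1, 'c': 2}
See 'c': counts = {'a': 1, 'c': 3}
See 'a': counts = {'a': 2, 'c': 3}
See 'a': counts = {'a': 3, 'c': 3}

{'a': 3, 'c': 3}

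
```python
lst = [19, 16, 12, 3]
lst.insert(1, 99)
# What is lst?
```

[19, 99, 16, 12, 3]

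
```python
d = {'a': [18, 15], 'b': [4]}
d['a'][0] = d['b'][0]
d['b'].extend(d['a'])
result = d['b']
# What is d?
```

After line 1: d = {'a': [18, 15], 'b': [4]}
After line 2 (a[0] = b[0] = 4): d = {'a': [4, 15], 'b': [4]}
After line 3 (b.extend(a) appends [4, 15]): d = {'a': [4, 15], 'b': [4, 4, 15]}
After line 4: result = d['b'] = [4, 4, 15]

{'a': [4, 15], 'b': [4, 4, 15]}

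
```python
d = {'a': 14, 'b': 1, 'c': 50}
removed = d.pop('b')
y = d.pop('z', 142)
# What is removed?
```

After line 1: d = {'a': 14, 'b': 1, 'c': 50}
After line 2 (pop 'b' returns 1): d = {'a': 14, 'c': 50}, removed = 1
After line 3 (pop 'z' missing, returns default 142): d = {'a': 14, 'c': 50}, y = 142

1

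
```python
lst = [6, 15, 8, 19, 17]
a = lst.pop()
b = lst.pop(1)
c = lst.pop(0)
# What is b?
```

After line 1: lst = [6, 15, 8, 19, 17]
After line 2 (pop() -> a = 17): lst = [6, 15, 8, 19]
After line 3 (pop(1) -> b = 15): lst = [6, 8, 19]
After line 4 (pop(0) -> c = 6): lst = [8, 19]

15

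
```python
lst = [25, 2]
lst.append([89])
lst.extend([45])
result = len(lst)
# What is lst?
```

After line 1: lst = [25, 2]
After line 2 (append adds [89] as single element): lst = [25, 2, [89]]
After line 3 (extend unpacks [45], adds 45): lst = [25, 2, [89], 45]
After line 4: result = len(lst) = 4

[25, 2, [89], 45]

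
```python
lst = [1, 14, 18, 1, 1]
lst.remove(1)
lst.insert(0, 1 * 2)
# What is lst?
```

After line 1: lst = [1, 14, 18, 1, 1]
After line 2 (remove first 1): lst = [14, 18, 1, 1]
After line 3 (insert 2 at index 0): lst = [2, 14, 18, 1, 1]

[2, 14, 18, 1, 1]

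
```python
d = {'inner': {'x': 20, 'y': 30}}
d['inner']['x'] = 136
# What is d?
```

After line 1: d = {'inner': {'x': 20, 'y': 30}}
After line 2 (inner x overwritten): d = {'inner': {'x': 136, 'y': 30}}

{'inner': {'x': 136, 'y': 30}}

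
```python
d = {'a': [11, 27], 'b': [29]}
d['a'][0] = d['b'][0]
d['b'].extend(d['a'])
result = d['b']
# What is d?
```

After line 1: d = {'a': [11, 27], 'b': [29]}
After line 2 (a[0] = b[0] = 29): d = {'a': [29, 27], 'b': [29]}
After line 3 (b.extend(a) appends [29, 27]): d = {'a': [29, 27], 'b': [29, 29, 27]}
After line 4: result = d['b'] = [29, 29, 27]

{'a': [29, 27], 'b': [29, 29, 27]}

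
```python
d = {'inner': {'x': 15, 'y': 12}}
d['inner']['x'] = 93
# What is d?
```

After line 1: d = {'inner': {'x': 15, 'y': 12}}
After line 2 (inner x overwritten): d = {'inner': {'x': 93, 'y': 12}}

{'inner': {'x': 93, 'y': 12}}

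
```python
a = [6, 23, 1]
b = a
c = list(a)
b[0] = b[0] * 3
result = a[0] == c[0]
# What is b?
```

After line 1: a = [6, 23, 1]
After line 2 (b = a, alias): a = [6, 23, 1], b = [6, 23, 1]
After line 3 (c = list(a) is a copy, new object): c = [6, 23, 1]
After line 4 (b[0] = 6 * 3 = 18; mutates shared a/b): a = b = [18, 23, 1], c = [6, 23, 1]
After line 5 (a[0] = 18, c[0] = 6; result = False)

[18, 23, 1]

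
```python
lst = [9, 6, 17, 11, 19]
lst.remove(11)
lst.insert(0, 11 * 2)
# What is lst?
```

After line 1: lst = [9, 6, 17, 11, 19]
After line 2 (remove first 11): lst = [9, 6, 17, 19]
After line 3 (insert 22 at index 0): lst = [22, 9, 6, 17, 19]

[22, 9, 6, 17, 19]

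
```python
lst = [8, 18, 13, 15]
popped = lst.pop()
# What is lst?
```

[8, 18, 13]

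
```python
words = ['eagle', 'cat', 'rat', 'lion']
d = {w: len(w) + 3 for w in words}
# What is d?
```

{'eagle': 8, 'cat': 6, 'rat': 6, 'lion': 7}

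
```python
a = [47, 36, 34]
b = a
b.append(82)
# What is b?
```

After line 1: a = [47, 36, 34]
After line 2 (b = a is an alias, same object): a = [47, 36, 34], b = [47, 36, 34]
After line 3 (b.append mutates the shared list): a = [47, 36, 34, 82], b = [47, 36, 34, 82]

[47, 36, 34, 82]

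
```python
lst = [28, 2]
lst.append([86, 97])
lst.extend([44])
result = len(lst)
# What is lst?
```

After line 1: lst = [28, 2]
After line 2 (append adds [86, 97] as single element): lst = [28, 2, [86, 97]]
After line 3 (extend unpacks [44], adds 44): lst = [28, 2, [86, 97], 44]
After line 4: result = len(lst) = 4

[28, 2, [86, 97], 44]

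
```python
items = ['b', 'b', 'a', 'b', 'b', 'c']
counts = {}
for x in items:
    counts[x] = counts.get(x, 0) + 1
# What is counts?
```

Initial: counts = {}, items = ['b', 'b', 'a', 'b', 'b', 'c']
See 'b': counts = {'b': 1}
See 'b': counts = {'b': 2}
See 'a': counts = {'b': 2, 'a': 1}
See 'b': counts = {'b': 3, 'a': 1}
See 'b': counts = {'b': 4, 'a': 1}
See 'c': counts = {'b': 4, 'a': 1, 'c': 1}

{'b': 4, 'a': 1, 'c': 1}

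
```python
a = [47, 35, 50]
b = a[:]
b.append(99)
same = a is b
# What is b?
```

After line 1: a = [47, 35, 50]
After line 2 (b = a[:] is a shallow copy, new object): a = [47, 35, 50], b = [47, 35, 50]
After line 3 (append only mutates b): a = [47, 35, 50], b = [47, 35, 50, 99]
After line 4 (same = a is b; different objects -> False): same = False

[47, 35, 50, 99]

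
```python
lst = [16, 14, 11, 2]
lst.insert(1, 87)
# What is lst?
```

[16, 87, 14, 11, 2]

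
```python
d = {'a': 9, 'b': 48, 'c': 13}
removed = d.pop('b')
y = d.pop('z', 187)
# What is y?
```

After line 1: d = {'a': 9, 'b': 48, 'c': 13}
After line 2 (pop 'b' returns 48): d = {'a': 9, 'c': 13}, removed = 48
After line 3 (pop 'z' missing, returns default 187): d = {'a': 9, 'c': 13}, y = 187

187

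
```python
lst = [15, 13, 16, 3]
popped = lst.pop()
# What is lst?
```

[15, 13, 16]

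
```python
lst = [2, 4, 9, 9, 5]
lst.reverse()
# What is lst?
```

[5, 9, 9, 4, 2]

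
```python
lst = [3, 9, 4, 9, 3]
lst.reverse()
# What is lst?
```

[3, 9, 4, 9, 3]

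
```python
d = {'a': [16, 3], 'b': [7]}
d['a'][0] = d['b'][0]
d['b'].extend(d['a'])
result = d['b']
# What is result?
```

After line 1: d = {'a': [16, 3], 'b': [7]}
After line 2 (a[0] = b[0] = 7): d = {'a': [7, 3], 'b': [7]}
After line 3 (b.extend(a) appends [7, 3]): d = {'a': [7, 3], 'b': [7, 7, 3]}
After line 4: result = d['b'] = [7, 7, 3]

[7, 7, 3]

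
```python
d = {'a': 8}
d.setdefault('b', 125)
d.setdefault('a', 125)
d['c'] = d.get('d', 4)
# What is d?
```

After line 1: d = {'a': 8}
After line 2 (setdefault adds 'b'=125): d = {'a': 8, 'b': 125}
After line 3 (setdefault 'a' no-op, already exists): d = {'a': 8, 'b': 125}
After line 4 (get('d', 4) returns default since 'd' not in d): d = {'a': 8, 'b': 125, 'c': 4}

{'a': 8, 'b': 125, 'c': 4}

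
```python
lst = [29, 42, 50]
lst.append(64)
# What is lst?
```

[29, 42, 50, 64]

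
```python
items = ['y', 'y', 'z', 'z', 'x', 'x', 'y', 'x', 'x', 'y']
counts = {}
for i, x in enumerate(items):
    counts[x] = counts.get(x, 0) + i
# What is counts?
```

Initial: counts = {}, items = ['y', 'y', 'z', 'z', 'x', 'x', 'y', 'x', 'x', 'y']
i=0, x='y': counts = {'y': 0}
i=1, x='y': counts = {'y': 1}
i=2, x='z': counts = {'y': 1, 'z': 2}
i=3, x='z': counts = {'y': 1, 'z': 5}
i=4, x='x': counts = {'y': 1, 'z': 5, 'x': 4}
i=5, x='x': counts = {'y': 1, 'z': 5, 'x': 9}
i=6, x='y': counts = {'y': 7, 'z': 5, 'x': 9}
i=7, x='x': counts = {'y': 7, 'z': 5, 'x': 16}
i=8, x='x': counts = {'y': 7, 'z': 5, 'x': 24}
i=9, x='y': counts = {'y': 16, 'z': 5, 'x': 24}

{'y': 16, 'z': 5, 'x': 24}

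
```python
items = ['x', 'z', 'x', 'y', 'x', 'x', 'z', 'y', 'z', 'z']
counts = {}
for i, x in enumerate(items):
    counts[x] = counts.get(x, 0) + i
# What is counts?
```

Initial: counts = {}, items = ['x', 'z', 'x', 'y', 'x', 'x', 'z', 'y', 'z', 'z']
i=0, x='x': counts = {'x': 0}
i=1, x='z': counts = {'x': 0, 'z': 1}
i=2, x='x': counts = {'x': 2, 'z': 1}
i=3, x='y': counts = {'x': 2, 'z': 1, 'y': 3}
i=4, x='x': counts = {'x': 6, 'z': 1, 'y': 3}
i=5, x='x': counts = {'x': 11, 'z': 1, 'y': 3}
i=6, x='z': counts = {'x': 11, 'z': 7, 'y': 3}
i=7, x='y': counts = {'x': 11, 'z': 7, 'y': 10}
i=8, x='z': counts = {'x': 11, 'z': 15, 'y': 10}
i=9, x='z': counts = {'x': 11, 'z': 24, 'y': 10}

{'x': 11, 'z': 24, 'y': 10}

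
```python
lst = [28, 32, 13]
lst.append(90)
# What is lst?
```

[28, 32, 13, 90]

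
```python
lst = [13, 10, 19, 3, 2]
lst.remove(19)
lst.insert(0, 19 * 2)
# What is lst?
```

After line 1: lst = [13, 10, 19, 3, 2]
After line 2 (remove first 19): lst = [13, 10, 3, 2]
After line 3 (insert 38 at index 0): lst = [38, 13, 10, 3, 2]

[38, 13, 10, 3, 2]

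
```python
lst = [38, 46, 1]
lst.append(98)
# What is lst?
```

[38, 46, 1, 98]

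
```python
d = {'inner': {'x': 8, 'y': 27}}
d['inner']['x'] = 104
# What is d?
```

After line 1: d = {'inner': {'x': 8, 'y': 27}}
After line 2 (inner x overwritten): d = {'inner': {'x': 104, 'y': 27}}

{'inner': {'x': 104, 'y': 27}}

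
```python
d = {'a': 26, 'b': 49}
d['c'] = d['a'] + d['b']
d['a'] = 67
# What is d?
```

After line 1: d = {'a': 26, 'b': 49}
After line 2 (d['c'] = 26 + 49): d = {'a': 26, 'b': 49, 'c': 75}
After line 3: d = {'a': 67, 'b': 49, 'c': 75}

{'a': 67, 'b': 49, 'c': 75}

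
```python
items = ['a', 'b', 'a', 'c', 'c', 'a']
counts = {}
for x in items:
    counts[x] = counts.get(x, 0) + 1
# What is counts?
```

Initial: counts = {}, items = ['a', 'b', 'a', 'c', 'c', 'a']
See 'a': counts = {'a': 1}
See 'b': counts = {'a': 1, 'b': 1}
See 'a': counts = {'a': 2, 'b': 1}
See 'c': counts = {'a': 2, 'b': 1, 'c': 1}
See 'c': counts = {'a': 2, 'b': 1, 'c': 2}
See 'a': counts = {'a': 3, 'b': 1, 'c': 2}

{'a': 3, 'b': 1, 'c': 2}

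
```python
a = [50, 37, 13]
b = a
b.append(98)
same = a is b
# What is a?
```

After line 1: a = [50, 37, 13]
After line 2 (b = a is an alias, same object): a = [50, 37, 13], b = [50, 37, 13]
After line 3 (b.append mutates the shared list): a = [50, 37, 13, 98], b = [50, 37, 13, 98]
After line 4 (same = a is b; same object -> True): same = True

[50, 37, 13, 98]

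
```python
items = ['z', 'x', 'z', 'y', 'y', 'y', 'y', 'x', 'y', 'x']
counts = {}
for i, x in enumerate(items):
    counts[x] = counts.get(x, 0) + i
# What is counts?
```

Initial: counts = {}, items = ['z', 'x', 'z', 'y', 'y', 'y', 'y', 'x', 'y', 'x']
i=0, x='z': counts = {'z': 0}
i=1, x='x': counts = {'z': 0, 'x': 1}
i=2, x='z': counts = {'z': 2, 'x': 1}
i=3, x='y': counts = {'z': 2, 'x': 1, 'y': 3}
i=4, x='y': counts = {'z': 2, 'x': 1, 'y': 7}
i=5, x='y': counts = {'z': 2, 'x': 1, 'y': 12}
i=6, x='y': counts = {'z': 2, 'x': 1, 'y': 18}
i=7, x='x': counts = {'z': 2, 'x': 8, 'y': 18}
i=8, x='y': counts = {'z': 2, 'x': 8, 'y': 26}
i=9, x='x': counts = {'z': 2, 'x': 17, 'y': 26}

{'z': 2, 'x': 17, 'y': 26}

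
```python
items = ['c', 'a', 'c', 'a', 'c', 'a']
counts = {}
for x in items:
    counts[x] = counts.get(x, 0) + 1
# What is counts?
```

Initial: counts = {}, items = ['c', 'a', 'c', 'a', 'c', 'a']
See 'c': counts = {'c': 1}
See 'a': counts = {'c': 1, 'a': 1}
See 'c': counts = {'c': 2, 'a': 1}
See 'a': counts = {'c': 2, 'a': 2}
See 'c': counts = {'c': 3, 'a': 2}
See 'a': counts = {'c': 3, 'a': 3}

{'c': 3, 'a': 3}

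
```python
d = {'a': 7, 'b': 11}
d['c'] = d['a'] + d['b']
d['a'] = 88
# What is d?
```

After line 1: d = {'a': 7, 'b': 11}
After line 2 (d['c'] = 7 + 11): d = {'a': 7, 'b': 11, 'c': 18}
After line 3: d = {'a': 88, 'b': 11, 'c': 18}

{'a': 88, 'b': 11, 'c': 18}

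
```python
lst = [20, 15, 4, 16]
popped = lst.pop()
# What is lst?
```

[20, 15, 4]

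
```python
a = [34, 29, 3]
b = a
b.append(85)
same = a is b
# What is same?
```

After line 1: a = [34, 29, 3]
After line 2 (b = a is an alias, same object): a = [34, 29, 3], b = [34, 29, 3]
After line 3 (b.append mutates the shared list): a = [34, 29, 3, 85], b = [34, 29, 3, 85]
After line 4 (same = a is b; same object -> True): same = True

True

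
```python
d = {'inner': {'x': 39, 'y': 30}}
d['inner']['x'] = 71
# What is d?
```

After line 1: d = {'inner': {'x': 39, 'y': 30}}
After line 2 (inner x overwritten): d = {'inner': {'x': 71, 'y': 30}}

{'inner': {'x': 71, 'y': 30}}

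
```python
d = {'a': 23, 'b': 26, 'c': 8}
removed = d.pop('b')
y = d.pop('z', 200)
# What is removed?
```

After line 1: d = {'a': 23, 'b': 26, 'c': 8}
After line 2 (pop 'b' returns 26): d = {'a': 23, 'c': 8}, removed = 26
After line 3 (pop 'z' missing, returns default 200): d = {'a': 23, 'c': 8}, y = 200

26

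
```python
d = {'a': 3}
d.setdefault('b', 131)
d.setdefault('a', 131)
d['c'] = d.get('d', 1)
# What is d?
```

After line 1: d = {'a': 3}
After line 2 (setdefault adds 'b'=131): d = {'a': 3, 'b': 131}
After line 3 (setdefault 'a' no-op, already exists): d = {'a': 3, 'b': 131}
After line 4 (get('d', 1) returns default since 'd' not in d): d = {'a': 3, 'b': 131, 'c': 1}

{'a': 3, 'b': 131, 'c': 1}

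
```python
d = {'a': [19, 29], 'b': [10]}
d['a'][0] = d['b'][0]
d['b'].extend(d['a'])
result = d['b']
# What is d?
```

After line 1: d = {'a': [19, 29], 'b': [10]}
After line 2 (a[0] = b[0] = 10): d = {'a': [10, 29], 'b': [10]}
After line 3 (b.extend(a) appends [10, 29]): d = {'a': [10, 29], 'b': [10, 10, 29]}
After line 4: result = d['b'] = [10, 10, 29]

{'a': [10, 29], 'b': [10, 10, 29]}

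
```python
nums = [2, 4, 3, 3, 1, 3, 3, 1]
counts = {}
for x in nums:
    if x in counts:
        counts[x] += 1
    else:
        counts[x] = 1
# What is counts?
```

Initial: counts = {}, nums = [2, 4, 3, 3, 1, 3, 3, 1]
See 2: counts = {2: 1}
See 4: counts = {2: 1, 4: 1}
See 3: counts = {2: 1, 4: 1, 3: 1}
See 3: counts = {2: 1, 4: 1, 3: 2}
See 1: counts = {2: 1, 4: 1, 3: 2, 1: 1}
See 3: counts = {2: 1, 4: 1, 3: 3, 1: 1}
See 3: counts = {2: 1, 4: 1, 3: 4, 1: 1}
See 1: counts = {2: 1, 4: 1, 3: 4, 1: 2}

{2: 1, 4: 1, 3: 4, 1: 2}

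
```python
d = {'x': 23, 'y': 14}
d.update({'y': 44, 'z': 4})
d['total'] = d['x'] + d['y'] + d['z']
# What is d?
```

After line 1: d = {'x': 23, 'y': 14}
After line 2 (y overwritten, z added): d = {'x': 23, 'y': 44, 'z': 4}
After line 3 (total = 23 + 44 + 4 = 71): d = {'x': 23, 'y': 44, 'z': 4, 'total': 71}

{'x': 23, 'y': 44, 'z': 4, 'total': 71}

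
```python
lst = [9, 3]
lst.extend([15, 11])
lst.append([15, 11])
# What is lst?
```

After line 1: lst = [9, 3]
After line 2 (extend unpacks [15, 11]): lst = [9, 3, 15, 11]
After line 3 (append adds [15, 11] as single element): lst = [9, 3, 15, 11, [15, 11]]

[9, 3, 15, 11, [15, 11]]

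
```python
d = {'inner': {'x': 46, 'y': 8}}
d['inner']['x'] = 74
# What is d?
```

After line 1: d = {'inner': {'x': 46, 'y': 8}}
After line 2 (inner x overwritten): d = {'inner': {'x': 74, 'y': 8}}

{'inner': {'x': 74, 'y': 8}}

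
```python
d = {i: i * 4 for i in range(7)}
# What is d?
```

{0: 0, 1: 4, 2: 8, 3: 12, 4: 16, 5: 20, 6: 24}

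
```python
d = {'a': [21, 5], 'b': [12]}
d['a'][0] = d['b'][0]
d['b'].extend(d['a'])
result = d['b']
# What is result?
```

After line 1: d = {'a': [21, 5], 'b': [12]}
After line 2 (a[0] = b[0] = 12): d = {'a': [12, 5], 'b': [12]}
After line 3 (b.extend(a) appends [12, 5]): d = {'a': [12, 5], 'b': [12, 12, 5]}
After line 4: result = d['b'] = [12, 12, 5]

[12, 12, 5]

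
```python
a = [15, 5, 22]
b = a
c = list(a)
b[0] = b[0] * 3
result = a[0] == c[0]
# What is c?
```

After line 1: a = [15, 5, 22]
After line 2 (b = a, alias): a = [15, 5, 22], b = [15, 5, 22]
After line 3 (c = list(a) is a copy, new object): c = [15, 5, 22]
After line 4 (b[0] = 15 * 3 = 45; mutates shared a/b): a = b = [45, 5, 22], c = [15, 5, 22]
After line 5 (a[0] = 45, c[0] = 15; result = False)

[15, 5, 22]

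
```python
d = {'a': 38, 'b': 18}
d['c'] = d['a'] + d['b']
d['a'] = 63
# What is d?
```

After line 1: d = {'a': 38, 'b': 18}
After line 2 (d['c'] = 38 + 18): d = {'a': 38, 'b': 18, 'c': 56}
After line 3: d = {'a': 63, 'b': 18, 'c': 56}

{'a': 63, 'b': 18, 'c': 56}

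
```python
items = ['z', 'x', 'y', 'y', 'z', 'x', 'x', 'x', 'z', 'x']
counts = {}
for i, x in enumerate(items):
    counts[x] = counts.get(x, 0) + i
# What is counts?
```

Initial: counts = {}, items = ['z', 'x', 'y', 'y', 'z', 'x', 'x', 'x', 'z', 'x']
i=0, x='z': counts = {'z': 0}
i=1, x='x': counts = {'z': 0, 'x': 1}
i=2, x='y': counts = {'z': 0, 'x': 1, 'y': 2}
i=3, x='y': counts = {'z': 0, 'x': 1, 'y': 5}
i=4, x='z': counts = {'z': 4, 'x': 1, 'y': 5}
i=5, x='x': counts = {'z': 4, 'x': 6, 'y': 5}
i=6, x='x': counts = {'z': 4, 'x': 12, 'y': 5}
i=7, x='x': counts = {'z': 4, 'x': 19, 'y': 5}
i=8, x='z': counts = {'z': 12, 'x': 19, 'y': 5}
i=9, x='x': counts = {'z': 12, 'x': 28, 'y': 5}

{'z': 12, 'x': 28, 'y': 5}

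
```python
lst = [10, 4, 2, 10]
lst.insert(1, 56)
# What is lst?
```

[10, 56, 4, 2, 10]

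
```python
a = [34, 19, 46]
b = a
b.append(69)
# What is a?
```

After line 1: a = [34, 19, 46]
After line 2 (b = a is an alias, same object): a = [34, 19, 46], b = [34, 19, 46]
After line 3 (b.append mutates the shared list): a = [34, 19, 46, 69], b = [34, 19, 46, 69]

[34, 19, 46, 69]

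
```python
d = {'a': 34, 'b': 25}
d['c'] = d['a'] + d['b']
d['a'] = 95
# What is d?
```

After line 1: d = {'a': 34, 'b': 25}
After line 2 (d['c'] = 34 + 25): d = {'a': 34, 'b': 25, 'c': 59}
After line 3: d = {'a': 95, 'b': 25, 'c': 59}

{'a': 95, 'b': 25, 'c': 59}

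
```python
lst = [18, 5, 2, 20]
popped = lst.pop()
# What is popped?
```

20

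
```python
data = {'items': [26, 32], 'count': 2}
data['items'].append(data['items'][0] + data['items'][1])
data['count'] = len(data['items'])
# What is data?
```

After line 1: data = {'items': [26, 32], 'count': 2}
After line 2 (append 26 + 32 = 58): data = {'items': [26, 32, 58], 'count': 2}
After line 3 (count = len(items) = 3): data = {'items': [26, 32, 58], 'count': 3}

{'items': [26, 32, 58], 'count': 3}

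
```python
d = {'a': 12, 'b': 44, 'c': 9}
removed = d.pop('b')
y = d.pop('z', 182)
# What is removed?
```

After line 1: d = {'a': 12, 'b': 44, 'c': 9}
After line 2 (pop 'b' returns 44): d = {'a': 12, 'c': 9}, removed = 44
After line 3 (pop 'z' missing, returns default 182): d = {'a': 12, 'c': 9}, y = 182

44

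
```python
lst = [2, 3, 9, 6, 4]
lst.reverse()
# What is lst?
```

[4, 6, 9, 3, 2]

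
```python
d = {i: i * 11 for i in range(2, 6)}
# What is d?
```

{2: 22, 3: 33, 4: 44, 5: 55}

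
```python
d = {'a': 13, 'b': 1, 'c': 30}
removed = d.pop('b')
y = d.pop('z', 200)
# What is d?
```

After line 1: d = {'a': 13, 'b': 1, 'c': 30}
After line 2 (pop 'b' returns 1): d = {'a': 13, 'c': 30}, removed = 1
After line 3 (pop 'z' missing, returns default 200): d = {'a': 13, 'c': 30}, y = 200

{'a': 13, 'c': 30}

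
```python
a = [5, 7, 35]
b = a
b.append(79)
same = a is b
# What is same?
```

After line 1: a = [5, 7, 35]
After line 2 (b = a is an alias, same object): a = [5, 7, 35], b = [5, 7, 35]
After line 3 (b.append mutates the shared list): a = [5, 7, 35, 79], b = [5, 7, 35, 79]
After line 4 (same = a is b; same object -> True): same = True

True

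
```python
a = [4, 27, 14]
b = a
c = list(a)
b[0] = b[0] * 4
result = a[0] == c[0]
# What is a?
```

After line 1: a = [4, 27, 14]
After line 2 (b = a, alias): a = [4, 27, 14], b = [4, 27, 14]
After line 3 (c = list(a) is a copy, new object): c = [4, 27, 14]
After line 4 (b[0] = 4 * 4 = 16; mutates shared a/b): a = b = [16, 27, 14], c = [4, 27, 14]
After line 5 (a[0] = 16, c[0] = 4; result = False)

[16, 27, 14]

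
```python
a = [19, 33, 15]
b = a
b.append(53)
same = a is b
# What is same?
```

After line 1: a = [19, 33, 15]
After line 2 (b = a is an alias, same object): a = [19, 33, 15], b = [19, 33, 15]
After line 3 (b.append mutates the shared list): a = [19, 33, 15, 53], b = [19, 33, 15, 53]
After line 4 (same = a is b; same object -> True): same = True

True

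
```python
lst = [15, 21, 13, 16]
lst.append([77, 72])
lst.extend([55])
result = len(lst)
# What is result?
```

After line 1: lst = [15, 21, 13, 16]
After line 2 (append adds [77, 72] as single element): lst = [15, 21, 13, 16, [77, 72]]
After line 3 (extend unpacks [55], adds 55): lst = [15, 21, 13, 16, [77, 72], 55]
After line 4: result = len(lst) = 6

6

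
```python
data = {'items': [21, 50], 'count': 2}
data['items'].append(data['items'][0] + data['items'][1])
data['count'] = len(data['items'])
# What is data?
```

After line 1: data = {'items': [21, 50], 'count': 2}
After line 2 (append 21 + 50 = 71): data = {'items': [21, 50, 71], 'count': 2}
After line 3 (count = len(items) = 3): data = {'items': [21, 50, 71], 'count': 3}

{'items': [21, 50, 71], 'count': 3}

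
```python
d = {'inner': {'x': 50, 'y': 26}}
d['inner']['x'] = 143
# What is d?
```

After line 1: d = {'inner': {'x': 50, 'y': 26}}
After line 2 (inner x overwritten): d = {'inner': {'x': 143, 'y': 26}}

{'inner': {'x': 143, 'y': 26}}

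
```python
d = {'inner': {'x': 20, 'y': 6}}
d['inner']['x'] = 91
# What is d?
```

After line 1: d = {'inner': {'x': 20, 'y': 6}}
After line 2 (inner x overwritten): d = {'inner': {'x': 91, 'y': 6}}

{'inner': {'x': 91, 'y': 6}}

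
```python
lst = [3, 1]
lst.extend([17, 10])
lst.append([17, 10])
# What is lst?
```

After line 1: lst = [3, 1]
After line 2 (extend unpacks [17, 10]): lst = [3, 1, 17, 10]
After line 3 (append adds [17, 10] as single element): lst = [3, 1, 17, 10, [17, 10]]

[3, 1, 17, 10, [17, 10]]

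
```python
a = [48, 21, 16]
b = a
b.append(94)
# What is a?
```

After line 1: a = [48, 21, 16]
After line 2 (b = a is an alias, same object): a = [48, 21, 16], b = [48, 21, 16]
After line 3 (b.append mutates the shared list): a = [48, 21, 16, 94], b = [48, 21, 16, 94]

[48, 21, 16, 94]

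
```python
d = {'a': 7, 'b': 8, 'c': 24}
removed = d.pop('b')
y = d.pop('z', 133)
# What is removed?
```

After line 1: d = {'a': 7, 'b': 8, 'c': 24}
After line 2 (pop 'b' returns 8): d = {'a': 7, 'c': 24}, removed = 8
After line 3 (pop 'z' missing, returns default 133): d = {'a': 7, 'c': 24}, y = 133

8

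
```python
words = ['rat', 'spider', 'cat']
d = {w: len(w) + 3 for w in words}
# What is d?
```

{'rat': 6, 'spider': 9, 'cat': 6}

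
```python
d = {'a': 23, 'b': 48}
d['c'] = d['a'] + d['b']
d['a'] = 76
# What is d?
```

After line 1: d = {'a': 23, 'b': 48}
After line 2 (d['c'] = 23 + 48): d = {'a': 23, 'b': 48, 'c': 71}
After line 3: d = {'a': 76, 'b': 48, 'c': 71}

{'a': 76, 'b': 48, 'c': 71}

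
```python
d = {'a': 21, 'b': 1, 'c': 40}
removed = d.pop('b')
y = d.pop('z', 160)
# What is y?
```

After line 1: d = {'a': 21, 'b': 1, 'c': 40}
After line 2 (pop 'b' returns 1): d = {'a': 21, 'c': 40}, removed = 1
After line 3 (pop 'z' missing, returns default 160): d = {'a': 21, 'c': 40}, y = 160

160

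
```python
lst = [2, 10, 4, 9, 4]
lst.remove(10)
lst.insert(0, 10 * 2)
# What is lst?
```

After line 1: lst = [2, 10, 4, 9, 4]
After line 2 (remove first 10): lst = [2, 4, 9, 4]
After line 3 (insert 20 at index 0): lst = [20, 2, 4, 9, 4]

[20, 2, 4, 9, 4]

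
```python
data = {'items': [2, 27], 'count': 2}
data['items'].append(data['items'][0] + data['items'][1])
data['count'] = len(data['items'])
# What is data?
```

After line 1: data = {'items': [2, 27], 'count': 2}
After line 2 (append 2 + 27 = 29): data = {'items': [2, 27, 29], 'count': 2}
After line 3 (count = len(items) = 3): data = {'items': [2, 27, 29], 'count': 3}

{'items': [2, 27, 29], 'count': 3}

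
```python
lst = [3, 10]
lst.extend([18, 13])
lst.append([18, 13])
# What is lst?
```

After line 1: lst = [3, 10]
After line 2 (extend unpacks [18, 13]): lst = [3, 10, 18, 13]
After line 3 (append adds [18, 13] as single element): lst = [3, 10, 18, 13, [18, 13]]

[3, 10, 18, 13, [18, 13]]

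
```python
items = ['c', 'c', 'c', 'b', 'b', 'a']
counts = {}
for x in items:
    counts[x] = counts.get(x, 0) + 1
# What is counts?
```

Initial: counts = {}, items = ['c', 'c', 'c', 'b', 'b', 'a']
See 'c': counts = {'c': 1}
See 'c': counts = {'c': 2}
See 'c': counts = {'c': 3}
See 'b': counts = {'c': 3, 'b': 1}
See 'b': counts = {'c': 3, 'b': 2}
See 'a': counts = {'c': 3, 'b': 2, 'a': 1}

{'c': 3, 'b': 2, 'a': 1}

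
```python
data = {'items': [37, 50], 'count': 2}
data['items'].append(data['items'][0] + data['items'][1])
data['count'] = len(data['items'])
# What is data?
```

After line 1: data = {'items': [37, 50], 'count': 2}
After line 2 (append 37 + 50 = 87): data = {'items': [37, 50, 87], 'count': 2}
After line 3 (count = len(items) = 3): data = {'items': [37, 50, 87], 'count': 3}

{'items': [37, 50, 87], 'count': 3}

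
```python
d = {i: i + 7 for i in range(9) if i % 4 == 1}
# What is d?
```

{1: 8, 5: 12}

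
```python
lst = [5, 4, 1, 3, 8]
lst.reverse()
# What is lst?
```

[8, 3, 1, 4, 5]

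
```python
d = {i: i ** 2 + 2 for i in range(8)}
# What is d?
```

{0: 2, 1: 3, 2: 6, 3: 11, 4: 18, 5: 27, 6: 38, 7: 51}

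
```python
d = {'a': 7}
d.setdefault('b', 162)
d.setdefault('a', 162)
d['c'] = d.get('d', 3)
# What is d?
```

After line 1: d = {'a': 7}
After line 2 (setdefault adds 'b'=162): d = {'a': 7, 'b': 162}
After line 3 (setdefault 'a' no-op, already exists): d = {'a': 7, 'b': 162}
After line 4 (get('d', 3) returns default since 'd' not in d): d = {'a': 7, 'b': 162, 'c': 3}

{'a': 7, 'b': 162, 'c': 3}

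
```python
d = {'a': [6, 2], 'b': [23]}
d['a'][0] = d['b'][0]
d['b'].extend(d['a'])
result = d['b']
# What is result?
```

After line 1: d = {'a': [6, 2], 'b': [23]}
After line 2 (a[0] = b[0] = 23): d = {'a': [23, 2], 'b': [23]}
After line 3 (b.extend(a) appends [23, 2]): d = {'a': [23, 2], 'b': [23, 23, 2]}
After line 4: result = d['b'] = [23, 23, 2]

[23, 23, 2]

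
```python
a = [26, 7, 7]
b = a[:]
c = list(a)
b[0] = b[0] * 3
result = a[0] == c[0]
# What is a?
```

After line 1: a = [26, 7, 7]
After line 2 (b = a[:], copy): a = [26, 7, 7], b = [26, 7, 7]
After line 3 (c = list(a) is a copy, new object): c = [26, 7, 7]
After line 4 (b[0] = 26 * 3 = 78; only b mutates (copy)): a = [26, 7, 7], b = [78, 7, 7], c = [26, 7, 7]
After line 5 (a[0] = 26, c[0] = 26; result = True)

[26, 7, 7]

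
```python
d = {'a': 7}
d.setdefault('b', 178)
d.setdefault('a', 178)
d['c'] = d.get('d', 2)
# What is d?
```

After line 1: d = {'a': 7}
After line 2 (setdefault adds 'b'=178): d = {'a': 7, 'b': 178}
After line 3 (setdefault 'a' no-op, already exists): d = {'a': 7, 'b': 178}
After line 4 (get('d', 2) returns default since 'd' not in d): d = {'a': 7, 'b': 178, 'c': 2}

{'a': 7, 'b': 178, 'c': 2}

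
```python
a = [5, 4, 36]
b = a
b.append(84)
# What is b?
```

After line 1: a = [5, 4, 36]
After line 2 (b = a is an alias, same object): a = [5, 4, 36], b = [5, 4, 36]
After line 3 (b.append mutates the shared list): a = [5, 4, 36, 84], b = [5, 4, 36, 84]

[5, 4, 36, 84]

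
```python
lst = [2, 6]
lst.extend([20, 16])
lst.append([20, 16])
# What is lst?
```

After line 1: lst = [2, 6]
After line 2 (extend unpacks [20, 16]): lst = [2, 6, 20, 16]
After line 3 (append adds [20, 16] as single element): lst = [2, 6, 20, 16, [20, 16]]

[2, 6, 20, 16, [20, 16]]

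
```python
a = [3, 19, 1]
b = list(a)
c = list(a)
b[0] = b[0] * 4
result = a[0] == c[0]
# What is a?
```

After line 1: a = [3, 19, 1]
After line 2 (b = list(a), copy): a = [3, 19, 1], b = [3, 19, 1]
After line 3 (c = list(a) is a copy, new object): c = [3, 19, 1]
After line 4 (b[0] = 3 * 4 = 12; only b mutates (copy)): a = [3, 19, 1], b = [12, 19, 1], c = [3, 19, 1]
After line 5 (a[0] = 3, c[0] = 3; result = True)

[3, 19, 1]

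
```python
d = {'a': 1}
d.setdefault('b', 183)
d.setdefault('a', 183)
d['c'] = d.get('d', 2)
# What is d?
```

After line 1: d = {'a': 1}
After line 2 (setdefault adds 'b'=183): d = {'a': 1, 'b': 183}
After line 3 (setdefault 'a' no-op, already exists): d = {'a': 1, 'b': 183}
After line 4 (get('d', 2) returns default since 'd' not in d): d = {'a': 1, 'b': 183, 'c': 2}

{'a': 1, 'b': 183, 'c': 2}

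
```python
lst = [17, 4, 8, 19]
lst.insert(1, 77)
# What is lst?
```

[17, 77, 4, 8, 19]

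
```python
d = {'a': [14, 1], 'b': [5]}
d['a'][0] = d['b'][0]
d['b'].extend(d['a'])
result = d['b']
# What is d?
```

After line 1: d = {'a': [14, 1], 'b': [5]}
After line 2 (a[0] = b[0] = 5): d = {'a': [5, 1], 'b': [5]}
After line 3 (b.extend(a) appends [5, 1]): d = {'a': [5, 1], 'b': [5, 5, 1]}
After line 4: result = d['b'] = [5, 5, 1]

{'a': [5, 1], 'b': [5, 5, 1]}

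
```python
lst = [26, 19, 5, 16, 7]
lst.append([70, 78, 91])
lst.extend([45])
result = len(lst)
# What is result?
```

After line 1: lst = [26, 19, 5, 16, 7]
After line 2 (append adds [70, 78, 91] as single element): lst = [26, 19, 5, 16, 7, [70, 78, 91]]
After line 3 (extend unpacks [45], adds 45): lst = [26, 19, 5, 16, 7, [70, 78, 91], 45]
After line 4: result = len(lst) = 7

7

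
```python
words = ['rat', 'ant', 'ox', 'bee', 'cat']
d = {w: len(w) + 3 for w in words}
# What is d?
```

{'rat': 6, 'ant': 6, 'ox': 5, 'bee': 6, 'cat': 6}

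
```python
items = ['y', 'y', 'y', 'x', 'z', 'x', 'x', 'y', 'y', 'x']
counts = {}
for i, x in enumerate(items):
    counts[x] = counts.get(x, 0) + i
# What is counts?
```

Initial: counts = {}, items = ['y', 'y', 'y', 'x', 'z', 'x', 'x', 'y', 'y', 'x']
i=0, x='y': counts = {'y': 0}
i=1, x='y': counts = {'y': 1}
i=2, x='y': counts = {'y': 3}
i=3, x='x': counts = {'y': 3, 'x': 3}
i=4, x='z': counts = {'y': 3, 'x': 3, 'z': 4}
i=5, x='x': counts = {'y': 3, 'x': 8, 'z': 4}
i=6, x='x': counts = {'y': 3, 'x': 14, 'z': 4}
i=7, x='y': counts = {'y': 10, 'x': 14, 'z': 4}
i=8, x='y': counts = {'y': 18, 'x': 14, 'z': 4}
i=9, x='x': counts = {'y': 18, 'x': 23, 'z': 4}

{'y': 18, 'x': 23, 'z': 4}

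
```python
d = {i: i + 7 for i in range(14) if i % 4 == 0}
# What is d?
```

{0: 7, 4: 11, 8: 15, 12: 19}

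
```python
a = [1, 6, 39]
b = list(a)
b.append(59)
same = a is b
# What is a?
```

After line 1: a = [1, 6, 39]
After line 2 (b = list(a) is a shallow copy, new object): a = [1, 6, 39], b = [1, 6, 39]
After line 3 (append only mutates b): a = [1, 6, 39], b = [1, 6, 39, 59]
After line 4 (same = a is b; different objects -> False): same = False

[1, 6, 39]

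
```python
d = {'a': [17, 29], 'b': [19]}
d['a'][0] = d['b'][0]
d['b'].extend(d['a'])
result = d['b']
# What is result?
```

After line 1: d = {'a': [17, 29], 'b': [19]}
After line 2 (a[0] = b[0] = 19): d = {'a': [19, 29], 'b': [19]}
After line 3 (b.extend(a) appends [19, 29]): d = {'a': [19, 29], 'b': [19, 19, 29]}
After line 4: result = d['b'] = [19, 19, 29]

[19, 19, 29]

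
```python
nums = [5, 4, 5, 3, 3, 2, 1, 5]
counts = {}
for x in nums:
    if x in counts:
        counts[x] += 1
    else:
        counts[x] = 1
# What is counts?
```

Initial: counts = {}, nums = [5, 4, 5, 3, 3, 2, 1, 5]
See 5: counts = {5: 1}
See 4: counts = {5: 1, 4: 1}
See 5: counts = {5: 2, 4: 1}
See 3: counts = {5: 2, 4: 1, 3: 1}
See 3: counts = {5: 2, 4: 1, 3: 2}
See 2: counts = {5: 2, 4: 1, 3: 2, 2: 1}
See 1: counts = {5: 2, 4: 1, 3: 2, 2: 1, 1: 1}
See 5: counts = {5: 3, 4: 1, 3: 2, 2: 1, 1: 1}

{5: 3, 4: 1, 3: 2, 2: 1, 1: 1}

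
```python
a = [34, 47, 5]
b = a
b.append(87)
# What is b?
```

After line 1: a = [34, 47, 5]
After line 2 (b = a is an alias, same object): a = [34, 47, 5], b = [34, 47, 5]
After line 3 (b.append mutates the shared list): a = [34, 47, 5, 87], b = [34, 47, 5, 87]

[34, 47, 5, 87]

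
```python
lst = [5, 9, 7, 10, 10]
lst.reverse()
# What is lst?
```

[10, 10, 7, 9, 5]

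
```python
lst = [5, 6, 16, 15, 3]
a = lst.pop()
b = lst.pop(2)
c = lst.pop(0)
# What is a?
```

After line 1: lst = [5, 6, 16, 15, 3]
After line 2 (pop() -> a = 3): lst = [5, 6, 16, 15]
After line 3 (pop(2) -> b = 16): lst = [5, 6, 15]
After line 4 (pop(0) -> c = 5): lst = [6, 15]

3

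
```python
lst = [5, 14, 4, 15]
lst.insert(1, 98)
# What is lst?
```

[5, 98, 14, 4, 15]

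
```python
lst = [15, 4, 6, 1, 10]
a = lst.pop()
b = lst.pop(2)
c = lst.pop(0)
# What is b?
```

After line 1: lst = [15, 4, 6, 1, 10]
After line 2 (pop() -> a = 10): lst = [15, 4, 6, 1]
After line 3 (pop(2) -> b = 6): lst = [15, 4, 1]
After line 4 (pop(0) -> c = 15): lst = [4, 1]

6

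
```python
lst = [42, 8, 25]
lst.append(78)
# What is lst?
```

[42, 8, 25, 78]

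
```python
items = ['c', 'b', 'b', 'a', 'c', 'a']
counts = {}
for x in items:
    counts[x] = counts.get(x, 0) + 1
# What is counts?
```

Initial: counts = {}, items = ['c', 'b', 'b', 'a', 'c', 'a']
See 'c': counts = {'c': 1}
See 'b': counts = {'c': 1, 'b': 1}
See 'b': counts = {'c': 1, 'b': 2}
See 'a': counts = {'c': 1, 'b': 2, 'a': 1}
See 'c': counts = {'c': 2, 'b': 2, 'a': 1}
See 'a': counts = {'c': 2, 'b': 2, 'a': 2}

{'c': 2, 'b': 2, 'a': 2}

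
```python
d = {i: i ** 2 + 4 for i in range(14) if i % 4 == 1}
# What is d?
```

{1: 5, 5: 29, 9: 85, 13: 173}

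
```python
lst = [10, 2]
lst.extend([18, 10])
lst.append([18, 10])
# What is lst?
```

After line 1: lst = [10, 2]
After line 2 (extend unpacks [18, 10]): lst = [10, 2, 18, 10]
After line 3 (append adds [18, 10] as single element): lst = [10, 2, 18, 10, [18, 10]]

[10, 2, 18, 10, [18, 10]]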